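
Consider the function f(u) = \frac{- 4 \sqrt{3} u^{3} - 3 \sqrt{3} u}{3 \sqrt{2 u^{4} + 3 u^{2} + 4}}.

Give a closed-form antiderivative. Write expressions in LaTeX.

An antiderivative is F(u) = - \frac{\sqrt{3} \sqrt{2 u^{4} + 3 u^{2} + 4}}{3}.

f matches the chain-rule pattern g'(h)*h' with inner function h(u) = \frac{2 u^{4}}{3} + u^{2} + \frac{4}{3}; substituting w = h(u) collapses the integral.
Check: d/du[- \frac{\sqrt{3} \sqrt{2 u^{4} + 3 u^{2} + 4}}{3}] = \frac{- 4 \sqrt{3} u^{3} - 3 \sqrt{3} u}{3 \sqrt{2 u^{4} + 3 u^{2} + 4}} = f(u).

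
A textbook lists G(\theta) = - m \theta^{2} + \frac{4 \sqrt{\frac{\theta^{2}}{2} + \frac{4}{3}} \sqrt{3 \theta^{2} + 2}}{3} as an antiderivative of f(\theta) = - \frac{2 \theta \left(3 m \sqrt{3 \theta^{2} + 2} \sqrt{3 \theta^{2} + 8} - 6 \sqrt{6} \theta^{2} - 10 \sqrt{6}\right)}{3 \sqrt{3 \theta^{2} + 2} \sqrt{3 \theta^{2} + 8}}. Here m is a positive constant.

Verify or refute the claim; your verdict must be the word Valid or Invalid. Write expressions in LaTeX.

d/d\theta[G] = \frac{- 6 m \theta \sqrt{3 \theta^{2} + 2} \sqrt{3 \theta^{2} + 8} + 12 \sqrt{6} \theta^{3} + 20 \sqrt{6} \theta}{3 \sqrt{3 \theta^{2} + 2} \sqrt{3 \theta^{2} + 8}}
This equals f(\theta) exactly, so the claim holds.

Valid - differentiating G returns exactly f.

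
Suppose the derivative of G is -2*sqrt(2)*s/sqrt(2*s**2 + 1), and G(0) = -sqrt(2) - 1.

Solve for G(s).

The substitution u = 4*s**2 + 2 works: G'(s) is exactly (dG/du)*(du/ds) for that inner function.
A general antiderivative is -sqrt(4*s**2 + 2) + C.
The condition gives C = -sqrt(2) - 1 - (-sqrt(2)) = -1.
So G(s) = -sqrt(4*s**2 + 2) - 1.
Check: d/ds[-sqrt(4*s**2 + 2) - 1] = -2*sqrt(2)*s/sqrt(2*s**2 + 1) = G'(s).

G(s) = -sqrt(4*s**2 + 2) - 1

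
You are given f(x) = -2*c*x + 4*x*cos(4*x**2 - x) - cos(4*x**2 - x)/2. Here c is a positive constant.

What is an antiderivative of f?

An antiderivative is F(x) = -c*x**2 + sin(4*x**2 - x)/2.

The integrand splits into summands that can be handled one at a time.
Check: d/dx[-c*x**2 + sin(4*x**2 - x)/2] = -2*c*x + 4*x*cos(4*x**2 - x) - cos(4*x**2 - x)/2 = f(x).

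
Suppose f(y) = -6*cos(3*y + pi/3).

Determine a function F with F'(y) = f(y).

An antiderivative is F(y) = -2*sin(3*y + pi/3).

Since d/dy undoes antidifferentiation here, F'(y) = f(y) is required of F(y).
Check: d/dy[-2*sin(3*y + pi/3)] = -6*cos(3*y + pi/3) = f(y).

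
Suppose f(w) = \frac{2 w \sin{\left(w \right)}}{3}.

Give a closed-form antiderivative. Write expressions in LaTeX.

An antiderivative is F(w) = - \frac{2 w \cos{\left(w \right)}}{3} + \frac{2 \sin{\left(w \right)}}{3}.

An antiderivative F(w) passes only if d/dw[F] lands on f(w) exactly.
Check: d/dw[- \frac{2 w \cos{\left(w \right)}}{3} + \frac{2 \sin{\left(w \right)}}{3}] = \frac{2 w \sin{\left(w \right)}}{3} = f(w).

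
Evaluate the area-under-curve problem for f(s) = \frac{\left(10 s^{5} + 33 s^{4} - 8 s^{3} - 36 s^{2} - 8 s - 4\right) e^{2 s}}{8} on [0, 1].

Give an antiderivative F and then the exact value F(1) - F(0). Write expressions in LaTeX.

Antiderivative: F(s) = \frac{\left(\frac{5 s^{5}}{4} + s^{4} - 3 s^{3} - s\right) e^{2 s}}{2}; value = - \frac{7 e^{2}}{8}

f has the shape u'v + uv' for u = \frac{5 s^{5}}{8} + \frac{s^{4}}{2} - \frac{3 s^{3}}{2} - \frac{s}{2} and v = e^{2 s} — it is the derivative of the product u*v.
F(s) = \frac{\left(\frac{5 s^{5}}{4} + s^{4} - 3 s^{3} - s\right) e^{2 s}}{2} is an antiderivative of f.
Check: d/ds[\frac{\left(\frac{5 s^{5}}{4} + s^{4} - 3 s^{3} - s\right) e^{2 s}}{2}] = \frac{5 s^{5} e^{2 s}}{4} + \frac{33 s^{4} e^{2 s}}{8} - s^{3} e^{2 s} - \frac{9 s^{2} e^{2 s}}{2} - s e^{2 s} - \frac{e^{2 s}}{2}, which equals f(s).
F(1) = - \frac{7 e^{2}}{8}; F(0) = 0.
Integral = F(1) - F(0) = - \frac{7 e^{2}}{8}.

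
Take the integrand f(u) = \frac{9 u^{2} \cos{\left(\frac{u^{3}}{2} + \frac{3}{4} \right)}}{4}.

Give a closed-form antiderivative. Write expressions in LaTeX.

An antiderivative is F(u) = \frac{3 \sin{\left(\frac{u^{3}}{2} + \frac{3}{4} \right)}}{2}.

f matches the chain-rule pattern g'(h)*h' with inner function h(u) = \frac{u^{3}}{2} + \frac{3}{4}; substituting w = h(u) collapses the integral.
Check: d/du[\frac{3 \sin{\left(\frac{u^{3}}{2} + \frac{3}{4} \right)}}{2}] = \frac{9 u^{2} \cos{\left(\frac{u^{3}}{2} + \frac{3}{4} \right)}}{4} = f(u).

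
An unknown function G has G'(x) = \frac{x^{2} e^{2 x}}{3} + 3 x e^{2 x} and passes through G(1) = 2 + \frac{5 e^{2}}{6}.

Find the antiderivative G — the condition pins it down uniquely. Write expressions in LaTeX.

G'(x) has the shape u'v + uv' for u = \frac{x^{2}}{6} + \frac{4 x}{3} - \frac{2}{3} and v = e^{2 x} — it is the derivative of the product u*v.
A general antiderivative is \frac{\left(x^{2} + 8 x - 4\right) e^{2 x}}{6} + C.
The condition gives C = 2 + \frac{5 e^{2}}{6} - (\frac{5 e^{2}}{6}) = 2.
So G(x) = \frac{x^{2} e^{2 x}}{6} + \frac{4 x e^{2 x}}{3} - \frac{2 e^{2 x}}{3} + 2.
Check: d/dx[\frac{x^{2} e^{2 x}}{6} + \frac{4 x e^{2 x}}{3} - \frac{2 e^{2 x}}{3} + 2] = \frac{x^{2} e^{2 x}}{3} + 3 x e^{2 x} = G'(x).

G(x) = \frac{x^{2} e^{2 x}}{6} + \frac{4 x e^{2 x}}{3} - \frac{2 e^{2 x}}{3} + 2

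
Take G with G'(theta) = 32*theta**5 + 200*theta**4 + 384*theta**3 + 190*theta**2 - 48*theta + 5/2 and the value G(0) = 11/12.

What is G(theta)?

G(theta) = ((4*theta**2 + 10*theta - 1)**3 + 12)/12

The substitution u = 2*theta**2 + 5*theta - 1/2 works: G'(theta) is exactly (dG/du)*(du/dtheta) for that inner function.
A general antiderivative is 2*(2*theta**2 + 5*theta - 1/2)**3/3 + C.
The condition gives C = 11/12 - (-1/12) = 1.
So G(theta) = ((4*theta**2 + 10*theta - 1)**3 + 12)/12.
Check: d/dtheta[((4*theta**2 + 10*theta - 1)**3 + 12)/12] = 32*theta**5 + 200*theta**4 + 384*theta**3 + 190*theta**2 - 48*theta + 5/2 = G'(theta).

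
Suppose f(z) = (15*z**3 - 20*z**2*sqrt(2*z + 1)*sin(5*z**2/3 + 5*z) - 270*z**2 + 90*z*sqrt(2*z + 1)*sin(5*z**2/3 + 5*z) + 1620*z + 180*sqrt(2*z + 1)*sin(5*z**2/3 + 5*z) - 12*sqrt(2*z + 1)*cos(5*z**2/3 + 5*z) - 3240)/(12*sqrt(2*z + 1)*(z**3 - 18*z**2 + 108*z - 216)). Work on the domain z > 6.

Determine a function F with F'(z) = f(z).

An antiderivative F(z) passes only if d/dz[F] lands on f(z) exactly.
Check: d/dz[(5*(z - 6)**2*sqrt(2*z + 1) + 2*cos(5*z**2/3 + 5*z))/(4*(z - 6)**2)] = (15*z**3 - 20*z**2*sqrt(2*z + 1)*sin(5*z**2/3 + 5*z) - 270*z**2 + 90*z*sqrt(2*z + 1)*sin(5*z**2/3 + 5*z) + 1620*z + 180*sqrt(2*z + 1)*sin(5*z**2/3 + 5*z) - 12*sqrt(2*z + 1)*cos(5*z**2/3 + 5*z) - 3240)/(12*z**3*sqrt(2*z + 1) - 216*z**2*sqrt(2*z + 1) + 1296*z*sqrt(2*z + 1) - 2592*sqrt(2*z + 1)), which equals f(z).

An antiderivative is F(z) = (5*(z - 6)**2*sqrt(2*z + 1) + 2*cos(5*z**2/3 + 5*z))/(4*(z - 6)**2).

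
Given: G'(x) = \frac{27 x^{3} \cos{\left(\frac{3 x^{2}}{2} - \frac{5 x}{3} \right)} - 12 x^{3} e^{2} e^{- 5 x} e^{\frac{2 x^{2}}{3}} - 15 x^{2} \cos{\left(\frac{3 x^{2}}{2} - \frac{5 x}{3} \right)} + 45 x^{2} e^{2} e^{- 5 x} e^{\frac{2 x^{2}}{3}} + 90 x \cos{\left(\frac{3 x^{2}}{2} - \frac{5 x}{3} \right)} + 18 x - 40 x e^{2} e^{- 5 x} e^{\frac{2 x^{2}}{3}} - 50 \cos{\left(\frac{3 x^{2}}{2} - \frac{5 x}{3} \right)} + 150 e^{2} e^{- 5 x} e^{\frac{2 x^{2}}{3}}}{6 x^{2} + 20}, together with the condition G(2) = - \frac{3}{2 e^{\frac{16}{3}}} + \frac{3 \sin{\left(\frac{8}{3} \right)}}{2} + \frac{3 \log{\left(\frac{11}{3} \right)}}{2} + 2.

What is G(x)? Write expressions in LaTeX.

G(x) = \frac{3 \log{\left(\frac{x^{2}}{2} + \frac{5}{3} \right)}}{2} + \frac{3 \sin{\left(\frac{3 x^{2}}{2} - \frac{5 x}{3} \right)}}{2} + 2 - \frac{3 e^{2} e^{- 5 x} e^{\frac{2 x^{2}}{3}}}{2}

Any candidate G(x) must reproduce the stated G'(x) exactly.
A general antiderivative is - \frac{3 e^{\frac{2 x^{2}}{3} - 5 x + 2}}{2} + \frac{3 \log{\left(\frac{x^{2}}{2} + \frac{5}{3} \right)}}{2} + \frac{3 \sin{\left(\frac{3 x^{2}}{2} - \frac{5 x}{3} \right)}}{2} + C.
The condition gives C = - \frac{3}{2 e^{\frac{16}{3}}} + \frac{3 \sin{\left(\frac{8}{3} \right)}}{2} + \frac{3 \log{\left(\frac{11}{3} \right)}}{2} + 2 - (- \frac{3}{2 e^{\frac{16}{3}}} + \frac{3 \sin{\left(\frac{8}{3} \right)}}{2} + \frac{3 \log{\left(\frac{11}{3} \right)}}{2}) = 2.
So G(x) = \frac{3 \log{\left(\frac{x^{2}}{2} + \frac{5}{3} \right)}}{2} + \frac{3 \sin{\left(\frac{3 x^{2}}{2} - \frac{5 x}{3} \right)}}{2} + 2 - \frac{3 e^{2} e^{- 5 x} e^{\frac{2 x^{2}}{3}}}{2}.
Check: d/dx[\frac{3 \log{\left(\frac{x^{2}}{2} + \frac{5}{3} \right)}}{2} + \frac{3 \sin{\left(\frac{3 x^{2}}{2} - \frac{5 x}{3} \right)}}{2} + 2 - \frac{3 e^{2} e^{- 5 x} e^{\frac{2 x^{2}}{3}}}{2}] = \frac{27 x^{3} e^{5 x} \cos{\left(\frac{3 x^{2}}{2} - \frac{5 x}{3} \right)} - 12 x^{3} e^{2} e^{\frac{2 x^{2}}{3}} - 15 x^{2} e^{5 x} \cos{\left(\frac{3 x^{2}}{2} - \frac{5 x}{3} \right)} + 45 x^{2} e^{2} e^{\frac{2 x^{2}}{3}} + 90 x e^{5 x} \cos{\left(\frac{3 x^{2}}{2} - \frac{5 x}{3} \right)} + 18 x e^{5 x} - 40 x e^{2} e^{\frac{2 x^{2}}{3}} - 50 e^{5 x} \cos{\left(\frac{3 x^{2}}{2} - \frac{5 x}{3} \right)} + 150 e^{2} e^{\frac{2 x^{2}}{3}}}{6 x^{2} e^{5 x} + 20 e^{5 x}}, which equals G'(x).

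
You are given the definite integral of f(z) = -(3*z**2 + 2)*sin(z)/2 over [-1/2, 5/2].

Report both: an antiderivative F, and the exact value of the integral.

Antiderivative: F(z) = (3*z**2*cos(z) - 6*z*sin(z) - 4*cos(z))/2; value = 59*cos(5/2)/8 - 15*sin(5/2)/2 + 3*sin(1/2)/2 + 13*cos(1/2)/8

Recover f(z) by differentiating a candidate F(z); any mismatch rules it out.
F(z) = (3*z**2*cos(z) - 6*z*sin(z) - 4*cos(z))/2 is an antiderivative of f.
Check: d/dz[(3*z**2*cos(z) - 6*z*sin(z) - 4*cos(z))/2] = -3*z**2*sin(z)/2 - sin(z), which equals f(z).
F(5/2) = 59*cos(5/2)/8 - 15*sin(5/2)/2; F(-1/2) = -13*cos(1/2)/8 - 3*sin(1/2)/2.
Integral = F(5/2) - F(-1/2) = 59*cos(5/2)/8 - 15*sin(5/2)/2 + 3*sin(1/2)/2 + 13*cos(1/2)/8.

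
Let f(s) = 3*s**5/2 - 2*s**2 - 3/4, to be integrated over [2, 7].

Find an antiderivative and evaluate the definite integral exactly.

The integrand splits into summands that can be handled one at a time.
F(s) = s*(3*s**5 - 8*s**2 - 9)/12 is an antiderivative of f.
Check: d/ds[s*(3*s**5 - 8*s**2 - 9)/12] = 3*s**5/2 - 2*s**2 - 3/4 = f(s).
F(7) = 87535/3; F(2) = 55/6.
Integral = F(7) - F(2) = 175015/6.

Antiderivative: F(s) = s*(3*s**5 - 8*s**2 - 9)/12; value = 175015/6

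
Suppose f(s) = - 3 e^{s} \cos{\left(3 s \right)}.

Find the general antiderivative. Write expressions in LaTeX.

F(s) = - \frac{9 e^{s} \sin{\left(3 s \right)}}{10} - \frac{3 e^{s} \cos{\left(3 s \right)}}{10} + C

Differentiate the proposed F(s) back; it has to land on f(s) exactly.
Check: d/ds[- \frac{9 e^{s} \sin{\left(3 s \right)}}{10} - \frac{3 e^{s} \cos{\left(3 s \right)}}{10}] = - 3 e^{s} \cos{\left(3 s \right)} = f(s).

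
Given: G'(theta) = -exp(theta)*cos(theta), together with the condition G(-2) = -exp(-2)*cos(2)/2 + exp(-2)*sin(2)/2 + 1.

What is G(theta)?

Any candidate G(theta) must reproduce the stated G'(theta) exactly.
A general antiderivative is -exp(theta)*sin(theta)/2 - exp(theta)*cos(theta)/2 + C.
The condition gives C = -exp(-2)*cos(2)/2 + exp(-2)*sin(2)/2 + 1 - (-exp(-2)*cos(2)/2 + exp(-2)*sin(2)/2) = 1.
So G(theta) = -exp(theta)*sin(theta)/2 - exp(theta)*cos(theta)/2 + 1.
Check: d/dtheta[-exp(theta)*sin(theta)/2 - exp(theta)*cos(theta)/2 + 1] = -exp(theta)*cos(theta) = G'(theta).

G(theta) = -exp(theta)*sin(theta)/2 - exp(theta)*cos(theta)/2 + 1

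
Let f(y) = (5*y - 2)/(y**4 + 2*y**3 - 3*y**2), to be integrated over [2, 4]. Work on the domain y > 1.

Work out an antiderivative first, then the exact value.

Antiderivative: F(y) = -11*log(y)/9 + 3*log(y - 1)/4 + 17*log(y + 3)/36 - 2/(3*y); value = -11*log(4)/9 - 17*log(5)/36 + 1/6 + 3*log(3)/4 + 11*log(2)/9 + 17*log(7)/36

The denominator factors as y**2*(y - 1)*(y + 3); partial fractions split f into directly integrable pieces: 17/(36*(y + 3)) + 3/(4*(y - 1)) - 11/(9*y) + 2/(3*y**2).
F(y) = -11*log(y)/9 + 3*log(y - 1)/4 + 17*log(y + 3)/36 - 2/(3*y) is an antiderivative of f.
Check: d/dy[-11*log(y)/9 + 3*log(y - 1)/4 + 17*log(y + 3)/36 - 2/(3*y)] = (5*y - 2)/(y**4 + 2*y**3 - 3*y**2) = f(y).
F(4) = -11*log(4)/9 - 1/6 + 3*log(3)/4 + 17*log(7)/36; F(2) = -11*log(2)/9 - 1/3 + 17*log(5)/36.
Integral = F(4) - F(2) = -11*log(4)/9 - 17*log(5)/36 + 1/6 + 3*log(3)/4 + 11*log(2)/9 + 17*log(7)/36.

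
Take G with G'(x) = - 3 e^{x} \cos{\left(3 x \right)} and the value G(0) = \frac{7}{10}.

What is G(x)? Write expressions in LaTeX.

G(x) = - \frac{9 e^{x} \sin{\left(3 x \right)}}{10} - \frac{3 e^{x} \cos{\left(3 x \right)}}{10} + 1

A first test for any G(x): its x-derivative must equal the given G'(x).
A general antiderivative is - \frac{9 e^{x} \sin{\left(3 x \right)}}{10} - \frac{3 e^{x} \cos{\left(3 x \right)}}{10} + C.
The condition gives C = \frac{7}{10} - (- \frac{3}{10}) = 1.
So G(x) = - \frac{9 e^{x} \sin{\left(3 x \right)}}{10} - \frac{3 e^{x} \cos{\left(3 x \right)}}{10} + 1.
Check: d/dx[- \frac{9 e^{x} \sin{\left(3 x \right)}}{10} - \frac{3 e^{x} \cos{\left(3 x \right)}}{10} + 1] = - 3 e^{x} \cos{\left(3 x \right)} = G'(x).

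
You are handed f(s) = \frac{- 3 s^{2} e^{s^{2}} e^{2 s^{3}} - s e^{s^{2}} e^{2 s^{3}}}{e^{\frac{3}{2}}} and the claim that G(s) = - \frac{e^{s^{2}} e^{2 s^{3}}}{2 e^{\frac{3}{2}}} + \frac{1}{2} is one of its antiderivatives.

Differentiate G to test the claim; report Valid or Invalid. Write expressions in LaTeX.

d/ds[G] = \frac{- 3 s^{2} e^{s^{2}} e^{2 s^{3}} - s e^{s^{2}} e^{2 s^{3}}}{e^{\frac{3}{2}}}
This equals f(s) exactly, so the claim holds.

Valid - differentiating G returns exactly f.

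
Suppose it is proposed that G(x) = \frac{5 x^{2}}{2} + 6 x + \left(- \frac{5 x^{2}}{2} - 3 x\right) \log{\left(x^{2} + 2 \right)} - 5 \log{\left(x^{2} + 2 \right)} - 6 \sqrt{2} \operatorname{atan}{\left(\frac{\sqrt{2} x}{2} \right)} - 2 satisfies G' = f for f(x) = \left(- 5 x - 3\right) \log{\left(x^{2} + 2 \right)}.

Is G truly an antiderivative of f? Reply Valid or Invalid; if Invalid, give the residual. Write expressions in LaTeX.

Valid: G'(x) = f(x).

d/dx[G] = - 5 x \log{\left(x^{2} + 2 \right)} - 3 \log{\left(x^{2} + 2 \right)}
This equals f(x) exactly, so the claim holds.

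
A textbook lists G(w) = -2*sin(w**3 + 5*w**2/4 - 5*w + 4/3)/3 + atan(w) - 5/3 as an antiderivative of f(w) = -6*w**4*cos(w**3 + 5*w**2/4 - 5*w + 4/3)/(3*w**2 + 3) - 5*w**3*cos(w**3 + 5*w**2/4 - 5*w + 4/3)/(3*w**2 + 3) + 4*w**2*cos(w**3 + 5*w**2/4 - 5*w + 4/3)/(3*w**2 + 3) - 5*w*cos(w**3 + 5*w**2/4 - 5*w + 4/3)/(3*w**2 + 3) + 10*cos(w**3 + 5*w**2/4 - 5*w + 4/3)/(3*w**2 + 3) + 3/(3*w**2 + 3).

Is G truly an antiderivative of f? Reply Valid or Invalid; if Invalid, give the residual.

d/dw[G] = (-6*w**4*cos(w**3 + 5*w**2/4 - 5*w + 4/3) - 5*w**3*cos(w**3 + 5*w**2/4 - 5*w + 4/3) + 4*w**2*cos(w**3 + 5*w**2/4 - 5*w + 4/3) - 5*w*cos(w**3 + 5*w**2/4 - 5*w + 4/3) + 10*cos(w**3 + 5*w**2/4 - 5*w + 4/3) + 3)/(3*w**2 + 3)
This equals f(w) exactly, so the claim holds.

Valid: G'(w) = f(w).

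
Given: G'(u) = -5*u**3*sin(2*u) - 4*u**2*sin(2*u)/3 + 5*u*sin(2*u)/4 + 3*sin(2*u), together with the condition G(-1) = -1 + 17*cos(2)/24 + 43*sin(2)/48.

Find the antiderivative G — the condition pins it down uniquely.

Integrate term by term and add the pieces.
A general antiderivative is 5*u**3*cos(2*u)/2 - 15*u**2*sin(2*u)/4 + 2*u**2*cos(2*u)/3 - 2*u*sin(2*u)/3 - 35*u*cos(2*u)/8 + 35*sin(2*u)/16 - 11*cos(2*u)/6 + C.
The condition gives C = -1 + 17*cos(2)/24 + 43*sin(2)/48 - (17*cos(2)/24 + 43*sin(2)/48) = -1.
So G(u) = 5*u**3*cos(2*u)/2 - 15*u**2*sin(2*u)/4 + 2*u**2*cos(2*u)/3 - 2*u*sin(2*u)/3 - 35*u*cos(2*u)/8 + 35*sin(2*u)/16 - 11*cos(2*u)/6 - 1.
Check: d/du[5*u**3*cos(2*u)/2 - 15*u**2*sin(2*u)/4 + 2*u**2*cos(2*u)/3 - 2*u*sin(2*u)/3 - 35*u*cos(2*u)/8 + 35*sin(2*u)/16 - 11*cos(2*u)/6 - 1] = -5*u**3*sin(2*u) - 4*u**2*sin(2*u)/3 + 5*u*sin(2*u)/4 + 3*sin(2*u) = G'(u).

G(u) = 5*u**3*cos(2*u)/2 - 15*u**2*sin(2*u)/4 + 2*u**2*cos(2*u)/3 - 2*u*sin(2*u)/3 - 35*u*cos(2*u)/8 + 35*sin(2*u)/16 - 11*cos(2*u)/6 - 1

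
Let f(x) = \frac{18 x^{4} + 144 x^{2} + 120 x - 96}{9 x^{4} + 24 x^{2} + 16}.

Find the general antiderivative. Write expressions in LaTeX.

f has the shape u'v + uv' for u = - \frac{4}{x^{2} + \frac{4}{3}} and v = - \frac{x^{3}}{2} + 2 x + \frac{5}{3} — it is the derivative of the product u*v.
Check: d/dx[\frac{2 \left(3 x^{3} - 12 x - 10\right)}{3 x^{2} + 4}] = \frac{18 x^{4} + 144 x^{2} + 120 x - 96}{9 x^{4} + 24 x^{2} + 16} = f(x).

F(x) = \frac{2 \left(3 x^{3} - 12 x - 10\right)}{3 x^{2} + 4} + C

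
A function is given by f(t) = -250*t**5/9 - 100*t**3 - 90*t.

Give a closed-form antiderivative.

The substitution u = 5*t**2/3 + 3 works: f is exactly (dF/du)*(du/dt) for that inner function.
Check: d/dt[-125*t**6/27 - 25*t**4 - 45*t**2] = -250*t**5/9 - 100*t**3 - 90*t = f(t).

An antiderivative is F(t) = -125*t**6/27 - 25*t**4 - 45*t**2.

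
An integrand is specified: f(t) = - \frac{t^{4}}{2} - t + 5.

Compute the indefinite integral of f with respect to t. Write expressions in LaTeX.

The integrand splits into summands that can be handled one at a time.
Check: d/dt[- \frac{t \left(t^{4} + 5 t - 50\right)}{10}] = - \frac{t^{4}}{2} - t + 5 = f(t).

F(t) = - \frac{t \left(t^{4} + 5 t - 50\right)}{10} + C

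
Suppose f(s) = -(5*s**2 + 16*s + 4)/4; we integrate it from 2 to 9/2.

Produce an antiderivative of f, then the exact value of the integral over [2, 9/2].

Antiderivative: F(s) = s*(-5*s**2 - 24*s - 12)/12; value = -6685/96

An antiderivative F(s) passes only if d/ds[F] lands on f(s) exactly.
F(s) = s*(-5*s**2 - 24*s - 12)/12 is an antiderivative of f.
Check: d/ds[s*(-5*s**2 - 24*s - 12)/12] = -5*s**2/4 - 4*s - 1, which equals f(s).
F(9/2) = -2655/32; F(2) = -40/3.
Integral = F(9/2) - F(2) = -6685/96.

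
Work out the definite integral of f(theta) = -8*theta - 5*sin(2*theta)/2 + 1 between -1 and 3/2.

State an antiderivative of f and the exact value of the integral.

Antiderivative: F(theta) = -4*theta**2 + theta + 5*cos(2*theta)/4; value = -5/2 + 5*cos(3)/4 - 5*cos(2)/4

Integrate term by term and add the pieces.
F(theta) = -4*theta**2 + theta + 5*cos(2*theta)/4 is an antiderivative of f.
Check: d/dtheta[-4*theta**2 + theta + 5*cos(2*theta)/4] = -8*theta - 5*sin(2*theta)/2 + 1 = f(theta).
F(3/2) = -15/2 + 5*cos(3)/4; F(-1) = -5 + 5*cos(2)/4.
Integral = F(3/2) - F(-1) = -5/2 + 5*cos(3)/4 - 5*cos(2)/4.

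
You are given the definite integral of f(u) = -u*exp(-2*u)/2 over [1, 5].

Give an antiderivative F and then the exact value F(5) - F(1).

Antiderivative: F(u) = (2*u + 1)*exp(-2*u)/8; value = -3*exp(-2)/8 + 11*exp(-10)/8

Recognize the product-rule pattern: f = v'r + vr' with v = u/4 + 1/8, r = exp(-2*u), so integration by parts undoes it.
F(u) = (2*u + 1)*exp(-2*u)/8 is an antiderivative of f.
Check: d/du[(2*u + 1)*exp(-2*u)/8] = -u*exp(-2*u)/2 = f(u).
F(5) = 11*exp(-10)/8; F(1) = 3*exp(-2)/8.
Integral = F(5) - F(1) = -3*exp(-2)/8 + 11*exp(-10)/8.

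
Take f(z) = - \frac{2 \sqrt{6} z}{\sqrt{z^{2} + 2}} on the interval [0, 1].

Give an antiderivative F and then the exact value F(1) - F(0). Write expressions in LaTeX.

The substitution u = \frac{3 z^{2}}{2} + 3 works: f is exactly (dF/du)*(du/dz) for that inner function.
F(z) = - 4 \sqrt{\frac{3 z^{2}}{2} + 3} is an antiderivative of f.
Check: d/dz[- 4 \sqrt{\frac{3 z^{2}}{2} + 3}] = - \frac{2 \sqrt{6} z}{\sqrt{z^{2} + 2}} = f(z).
F(1) = - 6 \sqrt{2}; F(0) = - 4 \sqrt{3}.
Integral = F(1) - F(0) = - 6 \sqrt{2} + 4 \sqrt{3}.

Antiderivative: F(z) = - 4 \sqrt{\frac{3 z^{2}}{2} + 3}; value = - 6 \sqrt{2} + 4 \sqrt{3}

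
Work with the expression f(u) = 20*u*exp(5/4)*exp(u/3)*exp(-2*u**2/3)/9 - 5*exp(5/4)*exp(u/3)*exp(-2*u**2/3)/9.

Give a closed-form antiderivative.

The substitution w = -2*u**2/3 + u/3 + 5/4 works: f is exactly (dF/dw)*(dw/du) for that inner function.
Check: d/du[-5*exp(-2*u**2/3 + u/3 + 5/4)/3] = 20*u*exp(5/4)*exp(u/3)*exp(-2*u**2/3)/9 - 5*exp(5/4)*exp(u/3)*exp(-2*u**2/3)/9 = f(u).

An antiderivative is F(u) = -5*exp(-2*u**2/3 + u/3 + 5/4)/3.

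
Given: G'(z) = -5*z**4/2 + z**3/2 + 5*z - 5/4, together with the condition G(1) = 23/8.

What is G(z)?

G(z) = -z**5/2 + z**4/8 + 5*z**2/2 - 5*z/4 + 2

Integrate term by term and add the pieces.
A general antiderivative is -z**5/2 + z**4/8 + 5*z**2/2 - 5*z/4 + C.
The condition gives C = 23/8 - (7/8) = 2.
So G(z) = -z**5/2 + z**4/8 + 5*z**2/2 - 5*z/4 + 2.
Check: d/dz[-z**5/2 + z**4/8 + 5*z**2/2 - 5*z/4 + 2] = -5*z**4/2 + z**3/2 + 5*z - 5/4 = G'(z).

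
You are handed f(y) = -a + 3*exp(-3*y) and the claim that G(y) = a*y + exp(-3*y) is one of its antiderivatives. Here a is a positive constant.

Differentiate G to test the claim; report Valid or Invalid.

d/dy[G] = (a*exp(3*y) - 3)*exp(-3*y)
d/dy[G] - f(y) = (2*a*exp(3*y) - 6)*exp(-3*y) != 0.

Invalid: d/dy[G] - f = (2*a*exp(3*y) - 6)*exp(-3*y), which is not 0.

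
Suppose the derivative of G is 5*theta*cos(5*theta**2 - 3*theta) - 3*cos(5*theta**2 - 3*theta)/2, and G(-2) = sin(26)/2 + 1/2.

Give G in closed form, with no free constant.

G(theta) = sin(5*theta**2 - 3*theta)/2 + 1/2

G'(theta) matches the chain-rule pattern g'(h)*h' with inner function h(theta) = 5*theta**2 - 3*theta; substituting u = h(theta) collapses the integral.
A general antiderivative is sin(5*theta**2 - 3*theta)/2 + C.
The condition gives C = sin(26)/2 + 1/2 - (sin(26)/2) = 1/2.
So G(theta) = sin(5*theta**2 - 3*theta)/2 + 1/2.
Check: d/dtheta[sin(5*theta**2 - 3*theta)/2 + 1/2] = 5*theta*cos(5*theta**2 - 3*theta) - 3*cos(5*theta**2 - 3*theta)/2 = G'(theta).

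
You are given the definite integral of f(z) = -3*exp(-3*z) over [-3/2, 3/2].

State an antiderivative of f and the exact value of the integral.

Antiderivative: F(z) = exp(-3*z); value = -exp(9/2) + exp(-9/2)

A first test for any F(z): its z-derivative must equal f(z) identically.
F(z) = exp(-3*z) is an antiderivative of f.
Check: d/dz[exp(-3*z)] = -3*exp(-3*z) = f(z).
F(3/2) = exp(-9/2); F(-3/2) = exp(9/2).
Integral = F(3/2) - F(-3/2) = -exp(9/2) + exp(-9/2).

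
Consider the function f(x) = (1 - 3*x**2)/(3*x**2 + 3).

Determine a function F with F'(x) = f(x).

A candidate is checked by its d/dx: the result must match f(x).
Check: d/dx[-x + 4*atan(x)/3] = (1 - 3*x**2)/(3*x**2 + 3) = f(x).

An antiderivative is F(x) = -x + 4*atan(x)/3.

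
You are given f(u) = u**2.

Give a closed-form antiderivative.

Since d/du undoes antidifferentiation here, F'(u) = f(u) is required of F(u).
Check: d/du[u**3/3] = u**2 = f(u).

An antiderivative is F(u) = u**3/3.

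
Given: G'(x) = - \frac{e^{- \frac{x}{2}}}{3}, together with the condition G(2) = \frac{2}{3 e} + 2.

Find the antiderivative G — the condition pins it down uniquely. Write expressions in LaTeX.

G(x) = \frac{2 \left(3 e^{\frac{x}{2}} + 1\right) e^{- \frac{x}{2}}}{3}

Check a candidate G(x) by differentiating: d/dx[G] must match the given G'(x).
A general antiderivative is \frac{2 e^{- \frac{x}{2}}}{3} + C.
The condition gives C = \frac{2}{3 e} + 2 - (\frac{2}{3 e}) = 2.
So G(x) = \frac{2 \left(3 e^{\frac{x}{2}} + 1\right) e^{- \frac{x}{2}}}{3}.
Check: d/dx[\frac{2 \left(3 e^{\frac{x}{2}} + 1\right) e^{- \frac{x}{2}}}{3}] = - \frac{e^{- \frac{x}{2}}}{3} = G'(x).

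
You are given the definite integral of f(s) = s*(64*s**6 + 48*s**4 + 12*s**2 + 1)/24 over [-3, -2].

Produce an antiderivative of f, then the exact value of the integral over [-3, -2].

The substitution u = s**2 + 1/4 works: f is exactly (dF/du)*(du/ds) for that inner function.
F(s) = s**8/3 + s**6/3 + s**4/8 + s**2/48 is an antiderivative of f.
Check: d/ds[s**8/3 + s**6/3 + s**4/8 + s**2/48] = 8*s**7/3 + 2*s**5 + s**3/2 + s/24, which equals f(s).
F(-2) = 435/4; F(-3) = 39045/16.
Integral = F(-2) - F(-3) = -37305/16.

Antiderivative: F(s) = s**8/3 + s**6/3 + s**4/8 + s**2/48; value = -37305/16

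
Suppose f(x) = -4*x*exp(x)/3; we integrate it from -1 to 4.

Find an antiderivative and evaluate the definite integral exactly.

Recognize the product-rule pattern: f = u'v + uv' with u = 4/3 - 4*x/3, v = exp(x), so integration by parts undoes it.
F(x) = 4*(1 - x)*exp(x)/3 is an antiderivative of f.
Check: d/dx[4*(1 - x)*exp(x)/3] = -4*x*exp(x)/3 = f(x).
F(4) = -4*exp(4); F(-1) = 8*exp(-1)/3.
Integral = F(4) - F(-1) = -4*exp(4) - 8*exp(-1)/3.

Antiderivative: F(x) = 4*(1 - x)*exp(x)/3; value = -4*exp(4) - 8*exp(-1)/3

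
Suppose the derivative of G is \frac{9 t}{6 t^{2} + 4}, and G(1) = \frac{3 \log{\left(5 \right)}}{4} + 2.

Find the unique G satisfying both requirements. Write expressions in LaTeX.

G(t) = \frac{3 \log{\left(3 t^{2} + 2 \right)}}{4} + 2

The substitution u = 3 t^{2} + 2 works: G'(t) is exactly (dG/du)*(du/dt) for that inner function.
A general antiderivative is \frac{3 \log{\left(3 t^{2} + 2 \right)}}{4} + C.
The condition gives C = \frac{3 \log{\left(5 \right)}}{4} + 2 - (\frac{3 \log{\left(5 \right)}}{4}) = 2.
So G(t) = \frac{3 \log{\left(3 t^{2} + 2 \right)}}{4} + 2.
Check: d/dt[\frac{3 \log{\left(3 t^{2} + 2 \right)}}{4} + 2] = \frac{9 t}{6 t^{2} + 4} = G'(t).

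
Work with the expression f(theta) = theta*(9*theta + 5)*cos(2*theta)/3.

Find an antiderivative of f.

Whatever form F(theta) takes, F'(theta) = f(theta) is non-negotiable.
Check: d/dtheta[3*theta**2*sin(2*theta)/2 + 5*theta*sin(2*theta)/6 + 3*theta*cos(2*theta)/2 - 3*sin(2*theta)/4 + 5*cos(2*theta)/12] = 3*theta**2*cos(2*theta) + 5*theta*cos(2*theta)/3, which equals f(theta).

An antiderivative is F(theta) = 3*theta**2*sin(2*theta)/2 + 5*theta*sin(2*theta)/6 + 3*theta*cos(2*theta)/2 - 3*sin(2*theta)/4 + 5*cos(2*theta)/12.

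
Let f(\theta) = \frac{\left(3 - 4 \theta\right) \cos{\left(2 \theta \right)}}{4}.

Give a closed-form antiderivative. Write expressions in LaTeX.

Since d/d\theta undoes antidifferentiation here, F'(\theta) = f(\theta) is required of F(\theta).
Check: d/d\theta[\frac{- 4 \theta \sin{\left(2 \theta \right)} + 3 \sin{\left(2 \theta \right)} - 2 \cos{\left(2 \theta \right)}}{8}] = - \theta \cos{\left(2 \theta \right)} + \frac{3 \cos{\left(2 \theta \right)}}{4}, which equals f(\theta).

An antiderivative is F(\theta) = \frac{- 4 \theta \sin{\left(2 \theta \right)} + 3 \sin{\left(2 \theta \right)} - 2 \cos{\left(2 \theta \right)}}{8}.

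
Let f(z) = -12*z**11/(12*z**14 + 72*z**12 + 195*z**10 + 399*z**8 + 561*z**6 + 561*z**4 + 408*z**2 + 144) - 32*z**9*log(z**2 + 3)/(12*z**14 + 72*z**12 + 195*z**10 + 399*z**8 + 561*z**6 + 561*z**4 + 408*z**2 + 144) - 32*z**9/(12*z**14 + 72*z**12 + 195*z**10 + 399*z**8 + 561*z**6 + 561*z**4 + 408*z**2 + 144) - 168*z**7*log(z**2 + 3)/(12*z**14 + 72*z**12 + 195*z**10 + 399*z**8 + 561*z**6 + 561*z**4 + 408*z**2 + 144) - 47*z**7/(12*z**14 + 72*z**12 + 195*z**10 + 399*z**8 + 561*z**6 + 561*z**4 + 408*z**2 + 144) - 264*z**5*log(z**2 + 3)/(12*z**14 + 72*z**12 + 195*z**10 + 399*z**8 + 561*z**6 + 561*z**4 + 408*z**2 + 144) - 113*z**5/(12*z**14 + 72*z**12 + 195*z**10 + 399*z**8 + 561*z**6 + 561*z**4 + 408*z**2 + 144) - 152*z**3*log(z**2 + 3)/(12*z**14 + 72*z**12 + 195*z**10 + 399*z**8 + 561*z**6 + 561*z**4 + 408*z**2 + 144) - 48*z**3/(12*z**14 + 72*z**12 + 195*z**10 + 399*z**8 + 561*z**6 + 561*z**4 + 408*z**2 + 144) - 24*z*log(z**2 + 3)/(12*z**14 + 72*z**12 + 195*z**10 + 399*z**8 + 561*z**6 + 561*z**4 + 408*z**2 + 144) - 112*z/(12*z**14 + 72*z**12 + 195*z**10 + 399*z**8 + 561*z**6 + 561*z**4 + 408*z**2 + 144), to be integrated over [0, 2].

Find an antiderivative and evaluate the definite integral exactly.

Antiderivative: F(z) = (6*z**4 + 8*z**2*log(z**2 + 3) + 3*z**2 + 8*log(z**2 + 3) + 12)/(6*(z**2 + 1)*(2*z**4 + z**2 + 4)); value = -2/5 - log(3)/3 + log(7)/30

Integrate term by term and add the pieces.
F(z) = (6*z**4 + 8*z**2*log(z**2 + 3) + 3*z**2 + 8*log(z**2 + 3) + 12)/(6*(z**2 + 1)*(2*z**4 + z**2 + 4)) is an antiderivative of f.
Check: d/dz[(6*z**4 + 8*z**2*log(z**2 + 3) + 3*z**2 + 8*log(z**2 + 3) + 12)/(6*(z**2 + 1)*(2*z**4 + z**2 + 4))] = (-12*z**11 - 32*z**9*log(z**2 + 3) - 32*z**9 - 168*z**7*log(z**2 + 3) - 47*z**7 - 264*z**5*log(z**2 + 3) - 113*z**5 - 152*z**3*log(z**2 + 3) - 48*z**3 - 24*z*log(z**2 + 3) - 112*z)/(12*z**14 + 72*z**12 + 195*z**10 + 399*z**8 + 561*z**6 + 561*z**4 + 408*z**2 + 144), which equals f(z).
F(2) = log(7)/30 + 1/10; F(0) = log(3)/3 + 1/2.
Integral = F(2) - F(0) = -2/5 - log(3)/3 + log(7)/30.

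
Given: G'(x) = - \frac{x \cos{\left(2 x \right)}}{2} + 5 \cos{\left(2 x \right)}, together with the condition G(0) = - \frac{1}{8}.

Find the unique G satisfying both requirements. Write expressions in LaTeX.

Integrate term by term and add the pieces.
A general antiderivative is - \frac{x \sin{\left(2 x \right)}}{4} + \frac{5 \sin{\left(2 x \right)}}{2} - \frac{\cos{\left(2 x \right)}}{8} + C.
The condition gives C = - \frac{1}{8} - (- \frac{1}{8}) = 0.
So G(x) = \frac{- 2 x \sin{\left(2 x \right)} + 20 \sin{\left(2 x \right)} - \cos{\left(2 x \right)}}{8}.
Check: d/dx[\frac{- 2 x \sin{\left(2 x \right)} + 20 \sin{\left(2 x \right)} - \cos{\left(2 x \right)}}{8}] = - \frac{x \cos{\left(2 x \right)}}{2} + 5 \cos{\left(2 x \right)} = G'(x).

G(x) = \frac{- 2 x \sin{\left(2 x \right)} + 20 \sin{\left(2 x \right)} - \cos{\left(2 x \right)}}{8}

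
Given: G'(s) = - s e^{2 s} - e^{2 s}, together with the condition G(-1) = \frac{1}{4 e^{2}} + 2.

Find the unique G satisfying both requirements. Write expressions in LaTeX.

G(s) = - \frac{s e^{2 s}}{2} - \frac{e^{2 s}}{4} + 2

Recognize the product-rule pattern: G'(s) = u'v + uv' with u = - \frac{s}{2} - \frac{1}{4}, v = e^{2 s}, so integration by parts undoes it.
A general antiderivative is \frac{\left(- 2 s - 1\right) e^{2 s}}{4} + C.
The condition gives C = \frac{1}{4 e^{2}} + 2 - (\frac{1}{4 e^{2}}) = 2.
So G(s) = - \frac{s e^{2 s}}{2} - \frac{e^{2 s}}{4} + 2.
Check: d/ds[- \frac{s e^{2 s}}{2} - \frac{e^{2 s}}{4} + 2] = - s e^{2 s} - e^{2 s} = G'(s).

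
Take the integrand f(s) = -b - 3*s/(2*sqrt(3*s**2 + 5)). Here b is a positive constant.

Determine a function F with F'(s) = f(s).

An antiderivative is F(s) = -b*s - sqrt(3*s**2 + 5)/2.

Differentiate the proposed F(s) back; it has to land on f(s) exactly.
Check: d/ds[-b*s - sqrt(3*s**2 + 5)/2] = (-2*b*sqrt(3*s**2 + 5) - 3*s)/(2*sqrt(3*s**2 + 5)), which equals f(s).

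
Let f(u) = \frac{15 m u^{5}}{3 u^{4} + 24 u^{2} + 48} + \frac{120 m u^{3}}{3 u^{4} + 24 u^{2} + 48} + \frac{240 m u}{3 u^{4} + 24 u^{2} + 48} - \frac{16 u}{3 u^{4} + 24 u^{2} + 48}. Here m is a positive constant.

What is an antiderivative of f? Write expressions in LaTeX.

Integrate term by term and add the pieces.
Check: d/du[\frac{5 m u^{2}}{2} + \frac{4}{\frac{3 u^{2}}{2} + 6}] = \frac{15 m u^{5} + 120 m u^{3} + 240 m u - 16 u}{3 u^{4} + 24 u^{2} + 48}, which equals f(u).

An antiderivative is F(u) = \frac{5 m u^{2}}{2} + \frac{4}{\frac{3 u^{2}}{2} + 6}.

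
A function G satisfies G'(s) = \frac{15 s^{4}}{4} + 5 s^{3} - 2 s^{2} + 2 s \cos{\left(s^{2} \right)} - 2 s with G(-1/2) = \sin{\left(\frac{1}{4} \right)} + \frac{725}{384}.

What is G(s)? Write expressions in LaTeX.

G(s) = \frac{3 s^{5}}{4} + \frac{5 s^{4}}{4} - \frac{2 s^{3}}{3} - s^{2} + \sin{\left(s^{2} \right)} + 2

The integrand splits into summands that can be handled one at a time.
A general antiderivative is \frac{3 s^{5}}{4} + \frac{5 s^{4}}{4} - \frac{2 s^{3}}{3} - s^{2} + \sin{\left(s^{2} \right)} + C.
The condition gives C = \sin{\left(\frac{1}{4} \right)} + \frac{725}{384} - (- \frac{43}{384} + \sin{\left(\frac{1}{4} \right)}) = 2.
So G(s) = \frac{3 s^{5}}{4} + \frac{5 s^{4}}{4} - \frac{2 s^{3}}{3} - s^{2} + \sin{\left(s^{2} \right)} + 2.
Check: d/ds[\frac{3 s^{5}}{4} + \frac{5 s^{4}}{4} - \frac{2 s^{3}}{3} - s^{2} + \sin{\left(s^{2} \right)} + 2] = \frac{15 s^{4}}{4} + 5 s^{3} - 2 s^{2} + 2 s \cos{\left(s^{2} \right)} - 2 s = G'(s).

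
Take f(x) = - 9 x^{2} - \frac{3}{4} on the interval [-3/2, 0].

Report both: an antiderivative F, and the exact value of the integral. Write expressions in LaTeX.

Antiderivative: F(x) = - \frac{12 x^{3} + 3 x - 4}{4}; value = - \frac{45}{4}

Whatever form F(x) takes, F'(x) = f(x) is non-negotiable.
F(x) = - \frac{12 x^{3} + 3 x - 4}{4} is an antiderivative of f.
Check: d/dx[- \frac{12 x^{3} + 3 x - 4}{4}] = - 9 x^{2} - \frac{3}{4} = f(x).
F(0) = 1; F(-3/2) = \frac{49}{4}.
Integral = F(0) - F(-3/2) = - \frac{45}{4}.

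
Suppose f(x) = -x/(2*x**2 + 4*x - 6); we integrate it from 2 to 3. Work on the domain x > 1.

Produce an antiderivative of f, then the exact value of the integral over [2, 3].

Antiderivative: F(x) = (-log(x - 1) - 3*log(x + 3))/8; value = -3*log(6)/8 - log(2)/8 + 3*log(5)/8

Factor the denominator (2*(x - 1)*(x + 3)) and decompose: f = -3/(8*(x + 3)) - 1/(8*(x - 1)); each piece integrates to a log, atan, or power term.
F(x) = (-log(x - 1) - 3*log(x + 3))/8 is an antiderivative of f.
Check: d/dx[(-log(x - 1) - 3*log(x + 3))/8] = -x/(2*x**2 + 4*x - 6) = f(x).
F(3) = -3*log(6)/8 - log(2)/8; F(2) = -3*log(5)/8.
Integral = F(3) - F(2) = -3*log(6)/8 - log(2)/8 + 3*log(5)/8.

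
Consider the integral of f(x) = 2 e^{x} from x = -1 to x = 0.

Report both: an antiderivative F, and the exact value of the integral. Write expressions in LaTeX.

Differentiate the proposed F(x) back; it has to land on f(x) exactly.
F(x) = 2 e^{x} is an antiderivative of f.
Check: d/dx[2 e^{x}] = 2 e^{x} = f(x).
F(0) = 2; F(-1) = \frac{2}{e}.
Integral = F(0) - F(-1) = 2 - \frac{2}{e}.

Antiderivative: F(x) = 2 e^{x}; value = 2 - \frac{2}{e}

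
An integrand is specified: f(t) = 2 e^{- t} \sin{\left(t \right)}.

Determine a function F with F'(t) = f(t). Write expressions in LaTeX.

An antiderivative is F(t) = \left(- \sin{\left(t \right)} - \cos{\left(t \right)}\right) e^{- t}.

Differentiate the proposed F(t) back; it has to land on f(t) exactly.
Check: d/dt[\left(- \sin{\left(t \right)} - \cos{\left(t \right)}\right) e^{- t}] = 2 e^{- t} \sin{\left(t \right)} = f(t).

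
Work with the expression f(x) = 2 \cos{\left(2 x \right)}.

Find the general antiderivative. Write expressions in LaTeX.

F(x) = \sin{\left(2 x \right)} + C

Any candidate F(x) must reproduce f(x) exactly when differentiated.
Check: d/dx[\sin{\left(2 x \right)}] = 2 \cos{\left(2 x \right)} = f(x).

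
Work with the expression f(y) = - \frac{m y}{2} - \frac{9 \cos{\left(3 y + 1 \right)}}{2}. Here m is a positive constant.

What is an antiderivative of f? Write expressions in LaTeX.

Integrate term by term and add the pieces.
Check: d/dy[\frac{- m y^{2} - 6 \sin{\left(3 y + 1 \right)}}{4}] = - \frac{m y}{2} - \frac{9 \cos{\left(3 y + 1 \right)}}{2} = f(y).

An antiderivative is F(y) = \frac{- m y^{2} - 6 \sin{\left(3 y + 1 \right)}}{4}.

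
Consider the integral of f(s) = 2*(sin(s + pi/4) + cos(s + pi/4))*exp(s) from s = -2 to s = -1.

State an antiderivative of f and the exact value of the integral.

Recognize the product-rule pattern: f = u'v + uv' with u = 2*exp(s), v = sin(s + pi/4), so integration by parts undoes it.
F(s) = 2*exp(s)*sin(s + pi/4) is an antiderivative of f.
Check: d/ds[2*exp(s)*sin(s + pi/4)] = 2*exp(s)*sin(s + pi/4) + 2*exp(s)*cos(s + pi/4), which equals f(s).
F(-1) = 2*exp(-1)*cos(pi/4 + 1); F(-2) = 2*exp(-2)*cos(pi/4 + 2).
Integral = F(-1) - F(-2) = 2*exp(-1)*cos(pi/4 + 1) - 2*exp(-2)*cos(pi/4 + 2).

Antiderivative: F(s) = 2*exp(s)*sin(s + pi/4); value = 2*exp(-1)*cos(pi/4 + 1) - 2*exp(-2)*cos(pi/4 + 2)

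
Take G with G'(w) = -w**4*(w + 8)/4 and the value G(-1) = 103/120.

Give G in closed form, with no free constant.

G(w) = -w**6/24 - 2*w**5/5 + 1/2

Check a candidate G(w) by differentiating: d/dw[G] must match the given G'(w).
A general antiderivative is -w**6/24 - 2*w**5/5 + C.
The condition gives C = 103/120 - (43/120) = 1/2.
So G(w) = -w**6/24 - 2*w**5/5 + 1/2.
Check: d/dw[-w**6/24 - 2*w**5/5 + 1/2] = -w**5/4 - 2*w**4, which equals G'(w).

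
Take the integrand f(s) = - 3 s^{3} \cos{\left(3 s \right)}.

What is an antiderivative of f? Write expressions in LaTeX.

An antiderivative is F(s) = - s^{3} \sin{\left(3 s \right)} - s^{2} \cos{\left(3 s \right)} + \frac{2 s \sin{\left(3 s \right)}}{3} + \frac{2 \cos{\left(3 s \right)}}{9}.

Whatever form F(s) takes, F'(s) = f(s) is non-negotiable.
Check: d/ds[- s^{3} \sin{\left(3 s \right)} - s^{2} \cos{\left(3 s \right)} + \frac{2 s \sin{\left(3 s \right)}}{3} + \frac{2 \cos{\left(3 s \right)}}{9}] = - 3 s^{3} \cos{\left(3 s \right)} = f(s).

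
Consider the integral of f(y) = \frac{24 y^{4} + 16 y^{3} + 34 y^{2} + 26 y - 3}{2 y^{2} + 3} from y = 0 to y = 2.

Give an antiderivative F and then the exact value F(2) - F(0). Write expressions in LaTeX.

Antiderivative: F(y) = \frac{8 y^{3} + 8 y^{2} - 2 y + \log{\left(4 y^{2} + 6 \right)} + 3}{2}; value = - \frac{\log{\left(6 \right)}}{2} + \frac{\log{\left(22 \right)}}{2} + 46

Since d/dy undoes antidifferentiation here, F'(y) = f(y) is required of F(y).
F(y) = \frac{8 y^{3} + 8 y^{2} - 2 y + \log{\left(4 y^{2} + 6 \right)} + 3}{2} is an antiderivative of f.
Check: d/dy[\frac{8 y^{3} + 8 y^{2} - 2 y + \log{\left(4 y^{2} + 6 \right)} + 3}{2}] = \frac{24 y^{4} + 16 y^{3} + 34 y^{2} + 26 y - 3}{2 y^{2} + 3} = f(y).
F(2) = \frac{\log{\left(22 \right)}}{2} + \frac{95}{2}; F(0) = \frac{\log{\left(6 \right)}}{2} + \frac{3}{2}.
Integral = F(2) - F(0) = - \frac{\log{\left(6 \right)}}{2} + \frac{\log{\left(22 \right)}}{2} + 46.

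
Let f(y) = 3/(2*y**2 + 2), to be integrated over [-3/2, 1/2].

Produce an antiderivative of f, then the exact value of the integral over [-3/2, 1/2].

Antiderivative: F(y) = 3*atan(y)/2; value = 3*atan(1/2)/2 + 3*atan(3/2)/2

A candidate is checked by its d/dy: the result must match f(y).
F(y) = 3*atan(y)/2 is an antiderivative of f.
Check: d/dy[3*atan(y)/2] = 3/(2*y**2 + 2) = f(y).
F(1/2) = 3*atan(1/2)/2; F(-3/2) = -3*atan(3/2)/2.
Integral = F(1/2) - F(-3/2) = 3*atan(1/2)/2 + 3*atan(3/2)/2.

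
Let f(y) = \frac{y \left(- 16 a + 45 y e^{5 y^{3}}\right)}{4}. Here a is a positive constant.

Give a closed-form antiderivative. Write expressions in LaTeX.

An antiderivative is F(y) = - 2 a y^{2} + \frac{3 e^{5 y^{3}}}{4}.

An antiderivative F(y) passes only if d/dy[F] lands on f(y) exactly.
Check: d/dy[- 2 a y^{2} + \frac{3 e^{5 y^{3}}}{4}] = - 4 a y + \frac{45 y^{2} e^{5 y^{3}}}{4}, which equals f(y).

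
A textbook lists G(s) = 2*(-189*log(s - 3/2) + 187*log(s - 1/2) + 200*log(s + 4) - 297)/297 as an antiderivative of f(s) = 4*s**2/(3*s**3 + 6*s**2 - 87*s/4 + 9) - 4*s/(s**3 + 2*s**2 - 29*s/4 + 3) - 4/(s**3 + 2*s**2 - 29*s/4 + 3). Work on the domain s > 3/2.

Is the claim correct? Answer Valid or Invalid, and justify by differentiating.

Valid: G'(s) = f(s).

d/ds[G] = (16*s**2 - 48*s - 48)/(12*s**3 + 24*s**2 - 87*s + 36)
This equals f(s) exactly, so the claim holds.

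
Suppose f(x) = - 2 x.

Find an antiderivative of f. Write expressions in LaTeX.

An antiderivative F(x) passes only if d/dx[F] lands on f(x) exactly.
Check: d/dx[- x^{2}] = - 2 x = f(x).

An antiderivative is F(x) = - x^{2}.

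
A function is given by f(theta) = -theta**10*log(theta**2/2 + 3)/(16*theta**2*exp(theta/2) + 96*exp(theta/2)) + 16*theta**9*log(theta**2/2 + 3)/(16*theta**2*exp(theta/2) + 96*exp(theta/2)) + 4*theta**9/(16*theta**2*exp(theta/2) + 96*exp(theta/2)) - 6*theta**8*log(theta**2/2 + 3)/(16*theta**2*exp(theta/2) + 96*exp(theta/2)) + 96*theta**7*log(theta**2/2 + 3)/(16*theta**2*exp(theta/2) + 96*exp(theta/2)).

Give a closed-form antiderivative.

An antiderivative is F(theta) = theta**8*exp(-theta/2)*log(theta**2/2 + 3)/8.

Integrate term by term and add the pieces.
Check: d/dtheta[theta**8*exp(-theta/2)*log(theta**2/2 + 3)/8] = (-theta**10*log(theta**2/2 + 3) + 16*theta**9*log(theta**2/2 + 3) + 4*theta**9 - 6*theta**8*log(theta**2/2 + 3) + 96*theta**7*log(theta**2/2 + 3))/(16*theta**2*exp(theta/2) + 96*exp(theta/2)), which equals f(theta).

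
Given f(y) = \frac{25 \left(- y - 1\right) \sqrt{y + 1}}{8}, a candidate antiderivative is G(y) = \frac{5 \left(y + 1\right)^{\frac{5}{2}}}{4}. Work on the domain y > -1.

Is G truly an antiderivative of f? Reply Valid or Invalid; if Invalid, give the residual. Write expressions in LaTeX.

Invalid: d/dy[G] - f = \frac{25 y \sqrt{y + 1}}{4} + \frac{25 \sqrt{y + 1}}{4}, which is not 0.

d/dy[G] = \frac{25 y \sqrt{y + 1}}{8} + \frac{25 \sqrt{y + 1}}{8}
d/dy[G] - f(y) = \frac{25 y \sqrt{y + 1}}{4} + \frac{25 \sqrt{y + 1}}{4} != 0.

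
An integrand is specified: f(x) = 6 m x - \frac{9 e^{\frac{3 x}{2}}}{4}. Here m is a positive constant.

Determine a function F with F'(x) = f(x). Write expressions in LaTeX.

An antiderivative is F(x) = \frac{3 \left(2 m x^{2} - e^{\frac{3 x}{2}}\right)}{2}.

The integrand splits into summands that can be handled one at a time.
Check: d/dx[\frac{3 \left(2 m x^{2} - e^{\frac{3 x}{2}}\right)}{2}] = 6 m x - \frac{9 e^{\frac{3 x}{2}}}{4} = f(x).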